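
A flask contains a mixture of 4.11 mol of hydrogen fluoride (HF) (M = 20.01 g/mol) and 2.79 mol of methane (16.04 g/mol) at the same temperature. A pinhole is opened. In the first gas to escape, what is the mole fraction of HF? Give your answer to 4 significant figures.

0.5688

Each component's effusion rate ∝ (its partial pressure)·(1/√M) ∝ n_i/√M_i.
So x_HF in the escaping gas = (n_HF/√M_HF) / Σ(n_i/√M_i)
= (4.11/√20.01) / (4.11/√20.01 + 2.79/√16.04) = 0.9188/(0.9188 + 0.6966) = 0.5688.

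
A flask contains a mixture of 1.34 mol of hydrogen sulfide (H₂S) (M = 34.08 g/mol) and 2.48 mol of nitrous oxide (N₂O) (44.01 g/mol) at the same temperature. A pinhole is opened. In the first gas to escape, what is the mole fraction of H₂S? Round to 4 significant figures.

The effusion rate of species i is ∝ p_i/√M_i ∝ n_i/√M_i.
So x_H₂S in the escaping gas = (n_H₂S/√M_H₂S) / Σ(n_i/√M_i)
= (1.34/√34.08) / (1.34/√34.08 + 2.48/√44.01) = 0.2295/(0.2295 + 0.3738) = 0.3804.

0.3804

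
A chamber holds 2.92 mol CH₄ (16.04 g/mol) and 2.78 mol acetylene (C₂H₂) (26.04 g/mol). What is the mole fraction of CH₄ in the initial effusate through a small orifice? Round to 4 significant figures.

0.5723

The effusion rate of species i is ∝ p_i/√M_i ∝ n_i/√M_i.
Mole fraction of CH₄ in the effusate = (n_CH₄/√M_CH₄) / (n_CH₄/√M_CH₄ + n_C₂H₂/√M_C₂H₂)
= (2.92/√16.04) / (2.92/√16.04 + 2.78/√26.04) = 0.7291/(0.7291 + 0.5448) = 0.5723.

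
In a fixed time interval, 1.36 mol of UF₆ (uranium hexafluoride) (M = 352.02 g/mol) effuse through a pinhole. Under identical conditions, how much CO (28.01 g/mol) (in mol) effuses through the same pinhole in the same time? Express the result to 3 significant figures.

From Graham's law, rate_CO/rate_UF₆ = √(M_UF₆/M_CO) = √(352.02/28.01) = √12.57 = 3.545.
So the amount for CO is 1.36 × 3.545 = 4.82 mol.

4.82 mol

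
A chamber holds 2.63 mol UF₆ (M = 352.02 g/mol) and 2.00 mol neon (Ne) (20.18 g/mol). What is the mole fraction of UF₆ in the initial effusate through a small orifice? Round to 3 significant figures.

The effusion rate of species i is ∝ p_i/√M_i ∝ n_i/√M_i.
Mole fraction of UF₆ in the effusate = (n_UF₆/√M_UF₆) / (n_UF₆/√M_UF₆ + n_Ne/√M_Ne)
= (2.63/√352.02) / (2.63/√352.02 + 2.00/√20.18) = 0.1402/(0.1402 + 0.4452) = 0.239.

0.239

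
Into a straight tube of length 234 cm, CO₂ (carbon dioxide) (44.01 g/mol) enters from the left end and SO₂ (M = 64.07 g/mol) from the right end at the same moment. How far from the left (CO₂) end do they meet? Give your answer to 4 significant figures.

Graham's law gives d_CO₂/d_SO₂ = rate_CO₂/rate_SO₂ = √(M_SO₂/M_CO₂) = √(64.07/44.01) = 1.207.
With d_CO₂ + d_SO₂ = 234 cm, d_SO₂ = 234/(1 + 1.207) = 106.0 cm.
d_CO₂ = 234 − 106.0 = 128.0 cm.

128.0 cm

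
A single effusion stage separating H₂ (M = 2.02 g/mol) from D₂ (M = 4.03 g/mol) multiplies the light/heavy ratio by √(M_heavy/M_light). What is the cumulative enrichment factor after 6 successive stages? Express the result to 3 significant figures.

7.94

The single-stage factor is √(M_heavy/M_light), so 6 stages give [√(4.03/2.02)]^6 = (4.03/2.02)^(6/2).
= 1.99505^3 = 7.94.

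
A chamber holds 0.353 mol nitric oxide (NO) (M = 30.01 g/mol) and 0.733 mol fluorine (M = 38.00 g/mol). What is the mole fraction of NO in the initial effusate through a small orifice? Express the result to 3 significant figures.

0.351

Each component's effusion rate ∝ (its partial pressure)·(1/√M) ∝ n_i/√M_i.
x_NO(eff) = (n_NO/√M_NO) / (n_NO/√M_NO + n_F₂/√M_F₂)
= (0.353/√30.01) / (0.353/√30.01 + 0.733/√38.00) = 0.06444/(0.06444 + 0.1189) = 0.351.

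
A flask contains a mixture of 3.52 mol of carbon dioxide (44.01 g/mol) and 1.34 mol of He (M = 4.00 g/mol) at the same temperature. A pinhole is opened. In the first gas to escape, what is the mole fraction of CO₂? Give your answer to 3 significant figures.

0.442

Each component's effusion rate ∝ (its partial pressure)·(1/√M) ∝ n_i/√M_i.
So x_CO₂ in the escaping gas = (n_CO₂/√M_CO₂) / Σ(n_i/√M_i)
= (3.52/√44.01) / (3.52/√44.01 + 1.34/√4.00) = 0.5306/(0.5306 + 0.6700) = 0.442.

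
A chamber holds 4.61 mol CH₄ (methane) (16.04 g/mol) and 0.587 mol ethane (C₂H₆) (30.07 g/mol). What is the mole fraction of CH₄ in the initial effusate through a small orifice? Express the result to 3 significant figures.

0.915

Each component's effusion rate ∝ (its partial pressure)·(1/√M) ∝ n_i/√M_i.
So x_CH₄ in the escaping gas = (n_CH₄/√M_CH₄) / Σ(n_i/√M_i)
= (4.61/√16.04) / (4.61/√16.04 + 0.587/√30.07) = 1.151/(1.151 + 0.1070) = 0.915.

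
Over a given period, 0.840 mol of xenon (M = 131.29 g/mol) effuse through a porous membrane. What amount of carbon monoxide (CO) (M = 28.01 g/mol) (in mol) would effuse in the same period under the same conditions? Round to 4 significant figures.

1.819 mol

From Graham's law, rate_CO/rate_Xe = √(M_Xe/M_CO) = √(131.29/28.01) = √4.687 = 2.165.
So the amount for CO is 0.840 × 2.165 = 1.819 mol.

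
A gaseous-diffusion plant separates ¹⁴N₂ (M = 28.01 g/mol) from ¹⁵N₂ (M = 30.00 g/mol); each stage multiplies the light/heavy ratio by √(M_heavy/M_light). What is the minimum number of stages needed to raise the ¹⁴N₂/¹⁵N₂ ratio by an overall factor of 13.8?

77

With α = √(30.00/28.01) per stage, ln α = ½ ln(1.07105) = 0.03432.
Need α^N ≥ 13.8 ⇒ N ≥ ln(13.8) / ln α = 2.625 / 0.03432 = 76.48.
Minimum whole number of stages: N = 77.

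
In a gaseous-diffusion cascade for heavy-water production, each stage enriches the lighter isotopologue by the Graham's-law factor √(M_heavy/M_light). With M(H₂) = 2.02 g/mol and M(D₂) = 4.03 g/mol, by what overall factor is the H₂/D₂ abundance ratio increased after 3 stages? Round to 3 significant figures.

2.82

The single-stage factor is √(M_heavy/M_light), so 3 stages give [√(4.03/2.02)]^3 = (4.03/2.02)^(3/2).
= 1.99505^(3/2) = 2.82.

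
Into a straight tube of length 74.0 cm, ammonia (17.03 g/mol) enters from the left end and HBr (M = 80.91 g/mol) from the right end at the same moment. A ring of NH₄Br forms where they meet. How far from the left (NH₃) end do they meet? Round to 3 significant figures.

50.7 cm

Distances travelled in equal time are proportional to diffusion rates, so d_NH₃/d_HBr = √(M_HBr/M_NH₃) = √(80.91/17.03) = 2.180.
With d_NH₃ + d_HBr = 74.0 cm, d_HBr = 74.0/(1 + 2.180) = 23.27 cm.
d_NH₃ = 74.0 − 23.27 = 50.7 cm.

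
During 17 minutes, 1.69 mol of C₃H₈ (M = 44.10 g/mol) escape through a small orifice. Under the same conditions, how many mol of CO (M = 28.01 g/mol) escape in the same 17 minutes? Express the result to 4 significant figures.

Using Graham's law: rate_CO/rate_C₃H₈ = √(M_C₃H₈/M_CO) = √(44.10/28.01) = √1.574 = 1.255.
So the amount for CO is 1.69 × 1.255 = 2.121 mol.

2.121 mol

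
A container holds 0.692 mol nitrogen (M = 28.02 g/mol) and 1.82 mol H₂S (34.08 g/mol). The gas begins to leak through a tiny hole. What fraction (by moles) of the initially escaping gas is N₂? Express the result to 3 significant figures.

The effusion rate of species i is ∝ p_i/√M_i ∝ n_i/√M_i.
So x_N₂ in the escaping gas = (n_N₂/√M_N₂) / Σ(n_i/√M_i)
= (0.692/√28.02) / (0.692/√28.02 + 1.82/√34.08) = 0.1307/(0.1307 + 0.3118) = 0.295.

0.295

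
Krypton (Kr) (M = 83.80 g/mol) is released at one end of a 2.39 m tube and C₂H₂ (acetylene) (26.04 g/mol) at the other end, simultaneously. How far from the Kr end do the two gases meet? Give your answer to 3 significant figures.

0.855 m

The fronts meet when d_Kr + d_C₂H₂ = L with d_Kr/d_C₂H₂ = √(M_C₂H₂/M_Kr) (Graham's law). Here √(M_C₂H₂/M_Kr) = √(26.04/83.80) = 0.5574.
With d_Kr + d_C₂H₂ = 2.39 m, d_C₂H₂ = 2.39/(1 + 0.5574) = 1.535 m.
d_Kr = 2.39 − 1.535 = 0.855 m.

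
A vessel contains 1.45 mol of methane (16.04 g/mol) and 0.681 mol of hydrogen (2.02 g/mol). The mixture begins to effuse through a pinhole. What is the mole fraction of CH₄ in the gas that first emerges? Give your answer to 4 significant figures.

Each component's effusion rate ∝ (its partial pressure)·(1/√M) ∝ n_i/√M_i.
So x_CH₄ in the escaping gas = (n_CH₄/√M_CH₄) / Σ(n_i/√M_i)
= (1.45/√16.04) / (1.45/√16.04 + 0.681/√2.02) = 0.3620/(0.3620 + 0.4791) = 0.4304.

0.4304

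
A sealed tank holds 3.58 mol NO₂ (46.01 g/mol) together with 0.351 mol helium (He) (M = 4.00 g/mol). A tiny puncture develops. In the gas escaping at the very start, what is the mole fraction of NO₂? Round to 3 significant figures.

The effusion rate of species i is ∝ p_i/√M_i ∝ n_i/√M_i.
x_NO₂(eff) = (n_NO₂/√M_NO₂) / (n_NO₂/√M_NO₂ + n_He/√M_He)
= (3.58/√46.01) / (3.58/√46.01 + 0.351/√4.00) = 0.5278/(0.5278 + 0.1755) = 0.750.

0.750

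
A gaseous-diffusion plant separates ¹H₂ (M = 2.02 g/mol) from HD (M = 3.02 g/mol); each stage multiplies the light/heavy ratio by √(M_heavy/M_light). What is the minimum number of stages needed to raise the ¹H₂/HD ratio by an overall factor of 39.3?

Per stage α = (3.02/2.02)^(1/2) = 1.49505^0.5, giving ln α = 0.2011.
Need α^N ≥ 39.3 ⇒ N ≥ ln(39.3) / ln α = 3.671 / 0.2011 = 18.26.
So at least 19 stages are needed.

19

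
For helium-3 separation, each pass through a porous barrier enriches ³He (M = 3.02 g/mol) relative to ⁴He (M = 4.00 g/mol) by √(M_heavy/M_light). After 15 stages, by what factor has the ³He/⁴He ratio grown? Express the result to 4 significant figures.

Overall factor = α^15 with α = √(4.00/3.02), i.e. (4.00/3.02)^(15/2).
= 1.32450^(15/2) = 8.230.

8.230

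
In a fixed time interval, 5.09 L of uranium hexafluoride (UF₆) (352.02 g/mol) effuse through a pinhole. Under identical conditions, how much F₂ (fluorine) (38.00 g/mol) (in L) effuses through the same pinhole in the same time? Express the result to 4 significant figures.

Graham's law gives rate_F₂/rate_UF₆ = √(M_UF₆/M_F₂) = √(352.02/38.00) = √9.264 = 3.044.
So the volume for F₂ is 5.09 × 3.044 = 15.49 L.

15.49 L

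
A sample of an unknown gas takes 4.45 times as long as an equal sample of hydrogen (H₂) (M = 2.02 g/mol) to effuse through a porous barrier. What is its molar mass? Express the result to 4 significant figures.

40.00 g/mol

Using Graham's law: t_X/t_H₂ = √(M_X/M_H₂).
4.45 = √(M_X/2.02)
M_X = 2.02 × 4.45² = 2.02 × 19.80 = 40.00 g/mol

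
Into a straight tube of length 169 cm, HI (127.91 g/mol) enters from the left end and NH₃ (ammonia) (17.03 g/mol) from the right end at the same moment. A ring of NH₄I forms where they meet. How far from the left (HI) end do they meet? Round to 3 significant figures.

The fronts meet when d_HI + d_NH₃ = L with d_HI/d_NH₃ = √(M_NH₃/M_HI) (Graham's law). Here √(M_NH₃/M_HI) = √(17.03/127.91) = 0.3649.
With d_HI + d_NH₃ = 169 cm, d_NH₃ = 169/(1 + 0.3649) = 123.8 cm.
d_HI = 169 − 123.8 = 45.2 cm.

45.2 cm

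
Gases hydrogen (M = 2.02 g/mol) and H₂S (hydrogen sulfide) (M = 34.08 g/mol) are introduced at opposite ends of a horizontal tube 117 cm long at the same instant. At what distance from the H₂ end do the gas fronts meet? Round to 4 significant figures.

The fronts meet when d_H₂ + d_H₂S = L with d_H₂/d_H₂S = √(M_H₂S/M_H₂) (Graham's law). Here √(M_H₂S/M_H₂) = √(34.08/2.02) = 4.107.
With d_H₂ + d_H₂S = 117 cm, d_H₂S = 117/(1 + 4.107) = 22.91 cm.
d_H₂ = 117 − 22.91 = 94.09 cm.

94.09 cm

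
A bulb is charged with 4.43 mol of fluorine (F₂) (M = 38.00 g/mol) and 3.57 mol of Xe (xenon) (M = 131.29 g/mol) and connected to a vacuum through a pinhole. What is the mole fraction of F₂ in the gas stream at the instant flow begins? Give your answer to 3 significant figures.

Effusion rate of each component ∝ n_i/√M_i (partial pressure × 1/√M).
So x_F₂ in the escaping gas = (n_F₂/√M_F₂) / Σ(n_i/√M_i)
= (4.43/√38.00) / (4.43/√38.00 + 3.57/√131.29) = 0.7186/(0.7186 + 0.3116) = 0.698.

0.698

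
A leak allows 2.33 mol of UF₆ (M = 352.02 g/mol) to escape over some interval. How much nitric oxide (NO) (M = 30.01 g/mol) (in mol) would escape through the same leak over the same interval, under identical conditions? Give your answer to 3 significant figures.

7.98 mol

By Graham's law, rate_NO/rate_UF₆ = √(M_UF₆/M_NO) = √(352.02/30.01) = √11.73 = 3.425.
So the amount for NO is 2.33 × 3.425 = 7.98 mol.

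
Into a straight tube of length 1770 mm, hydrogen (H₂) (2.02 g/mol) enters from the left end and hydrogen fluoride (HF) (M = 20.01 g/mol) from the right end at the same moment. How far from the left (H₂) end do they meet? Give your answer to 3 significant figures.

1340 mm

In equal time, each gas travels a distance ∝ its rate ∝ 1/√M, so d_H₂/d_HF = √(M_HF/M_H₂) = √(20.01/2.02) = 3.147.
With d_H₂ + d_HF = 1770 mm, d_HF = 1770/(1 + 3.147) = 426.8 mm.
d_H₂ = 1770 − 426.8 = 1340 mm.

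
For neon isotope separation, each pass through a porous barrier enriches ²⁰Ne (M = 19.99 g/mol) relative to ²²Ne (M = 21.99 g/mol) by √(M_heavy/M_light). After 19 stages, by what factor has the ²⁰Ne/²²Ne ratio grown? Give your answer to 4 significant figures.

2.474

After 19 stages the ratio has grown by (√(21.99/19.99))^19 = (21.99/19.99)^(19/2).
= 1.10005^(19/2) = 2.474.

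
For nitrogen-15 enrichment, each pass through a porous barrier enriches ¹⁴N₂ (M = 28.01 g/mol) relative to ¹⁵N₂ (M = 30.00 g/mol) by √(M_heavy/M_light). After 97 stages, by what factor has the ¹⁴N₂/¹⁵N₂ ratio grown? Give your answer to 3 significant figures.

The single-stage factor is √(M_heavy/M_light), so 97 stages give [√(30.00/28.01)]^97 = (30.00/28.01)^(97/2).
= 1.07105^(97/2) = 27.9.

27.9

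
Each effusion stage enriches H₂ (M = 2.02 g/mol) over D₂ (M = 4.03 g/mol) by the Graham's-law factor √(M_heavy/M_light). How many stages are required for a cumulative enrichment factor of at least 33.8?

Single-stage factor α = √(4.03/2.02), so ln α = ½ ln(1.99505) = 0.3453.
Need α^N ≥ 33.8 ⇒ N ≥ ln(33.8) / ln α = 3.520 / 0.3453 = 10.19.
Minimum whole number of stages: N = 11.

11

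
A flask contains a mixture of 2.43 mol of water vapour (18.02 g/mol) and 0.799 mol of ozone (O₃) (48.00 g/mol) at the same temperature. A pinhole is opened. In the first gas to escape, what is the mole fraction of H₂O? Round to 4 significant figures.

0.8323

Rate_i ∝ x_i/√M_i (Graham's law weighted by mole fraction), so the effusate composition follows n_i/√M_i.
Mole fraction of H₂O in the effusate = (n_H₂O/√M_H₂O) / (n_H₂O/√M_H₂O + n_O₃/√M_O₃)
= (2.43/√18.02) / (2.43/√18.02 + 0.799/√48.00) = 0.5724/(0.5724 + 0.1153) = 0.8323.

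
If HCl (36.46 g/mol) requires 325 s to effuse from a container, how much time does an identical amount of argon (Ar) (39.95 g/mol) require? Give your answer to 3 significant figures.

340 s

Using Graham's law: t_Ar/t_HCl = √(M_Ar/M_HCl) = √(39.95/36.46) = √1.096 = 1.047.
So the time for Ar is 325 × 1.047 = 340 s.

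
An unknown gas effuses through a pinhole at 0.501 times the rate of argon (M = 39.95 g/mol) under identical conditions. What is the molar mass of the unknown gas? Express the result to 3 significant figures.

Graham's law gives rate_X/rate_Ar = √(M_Ar/M_X).
0.501 = √(39.95/M_X)
M_X = 39.95 / 0.501² = 39.95 / 0.2510 = 159 g/mol

159 g/mol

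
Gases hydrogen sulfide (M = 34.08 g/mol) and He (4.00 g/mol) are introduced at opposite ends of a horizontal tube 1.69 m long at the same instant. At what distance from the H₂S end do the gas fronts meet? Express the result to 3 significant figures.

The fronts meet when d_H₂S + d_He = L with d_H₂S/d_He = √(M_He/M_H₂S) (Graham's law). Here √(M_He/M_H₂S) = √(4.00/34.08) = 0.3426.
With d_H₂S + d_He = 1.69 m, d_He = 1.69/(1 + 0.3426) = 1.259 m.
d_H₂S = 1.69 − 1.259 = 0.431 m.

0.431 m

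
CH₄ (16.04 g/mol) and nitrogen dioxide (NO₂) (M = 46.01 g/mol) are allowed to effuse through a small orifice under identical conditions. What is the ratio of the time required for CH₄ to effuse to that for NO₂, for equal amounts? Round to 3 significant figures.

0.590

From Graham's law, t_CH₄/t_NO₂ = √(M_CH₄/M_NO₂) = √(16.04/46.01) = √0.3486 = 0.590.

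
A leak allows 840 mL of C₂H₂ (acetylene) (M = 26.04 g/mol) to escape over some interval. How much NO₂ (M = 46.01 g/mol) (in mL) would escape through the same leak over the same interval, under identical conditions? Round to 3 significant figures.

632 mL

Since effusion rate ∝ 1/√M, rate_NO₂/rate_C₂H₂ = √(M_C₂H₂/M_NO₂) = √(26.04/46.01) = √0.5660 = 0.7523.
So the volume for NO₂ is 840 × 0.7523 = 632 mL.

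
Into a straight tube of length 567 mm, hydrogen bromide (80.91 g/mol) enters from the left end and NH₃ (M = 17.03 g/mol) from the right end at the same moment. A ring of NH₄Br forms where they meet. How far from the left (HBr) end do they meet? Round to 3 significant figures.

178 mm

In equal time, each gas travels a distance ∝ its rate ∝ 1/√M, so d_HBr/d_NH₃ = √(M_NH₃/M_HBr) = √(17.03/80.91) = 0.4588.
With d_HBr + d_NH₃ = 567 mm, d_NH₃ = 567/(1 + 0.4588) = 388.7 mm.
d_HBr = 567 − 388.7 = 178 mm.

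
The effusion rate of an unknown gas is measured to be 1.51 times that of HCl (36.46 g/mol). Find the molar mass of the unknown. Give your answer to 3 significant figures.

Using Graham's law: rate_X/rate_HCl = √(M_HCl/M_X).
1.51 = √(36.46/M_X)
M_X = 36.46 / 1.51² = 36.46 / 2.280 = 16.0 g/mol

16.0 g/mol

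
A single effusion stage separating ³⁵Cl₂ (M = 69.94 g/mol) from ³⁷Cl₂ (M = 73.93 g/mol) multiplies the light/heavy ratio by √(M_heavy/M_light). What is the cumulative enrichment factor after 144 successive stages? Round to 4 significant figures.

54.31

Overall factor = α^144 with α = √(73.93/69.94), i.e. (73.93/69.94)^(144/2).
= 1.05705^72 = 54.31.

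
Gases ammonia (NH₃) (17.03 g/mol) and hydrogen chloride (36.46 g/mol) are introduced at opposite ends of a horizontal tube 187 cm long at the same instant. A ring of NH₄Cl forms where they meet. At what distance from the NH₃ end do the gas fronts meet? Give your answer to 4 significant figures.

Graham's law gives d_NH₃/d_HCl = rate_NH₃/rate_HCl = √(M_HCl/M_NH₃) = √(36.46/17.03) = 1.463.
With d_NH₃ + d_HCl = 187 cm, d_HCl = 187/(1 + 1.463) = 75.92 cm.
d_NH₃ = 187 − 75.92 = 111.1 cm.

111.1 cm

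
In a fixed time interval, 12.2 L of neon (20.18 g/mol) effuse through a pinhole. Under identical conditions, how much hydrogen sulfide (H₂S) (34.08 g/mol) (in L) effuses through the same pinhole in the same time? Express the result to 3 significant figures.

By Graham's law, rate_H₂S/rate_Ne = √(M_Ne/M_H₂S) = √(20.18/34.08) = √0.5921 = 0.7695.
So the volume for H₂S is 12.2 × 0.7695 = 9.39 L.

9.39 L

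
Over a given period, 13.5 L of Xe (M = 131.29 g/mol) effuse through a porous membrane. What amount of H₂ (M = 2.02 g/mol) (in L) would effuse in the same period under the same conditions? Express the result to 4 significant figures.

108.8 L

Using Graham's law: rate_H₂/rate_Xe = √(M_Xe/M_H₂) = √(131.29/2.02) = √65.00 = 8.062.
So the volume for H₂ is 13.5 × 8.062 = 108.8 L.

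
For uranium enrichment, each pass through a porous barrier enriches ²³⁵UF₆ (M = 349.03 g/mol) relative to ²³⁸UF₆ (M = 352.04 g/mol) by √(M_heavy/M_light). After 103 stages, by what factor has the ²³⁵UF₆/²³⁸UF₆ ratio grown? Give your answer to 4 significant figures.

1.556

The single-stage factor is √(M_heavy/M_light), so 103 stages give [√(352.04/349.03)]^103 = (352.04/349.03)^(103/2).
= 1.00862^(103/2) = 1.556.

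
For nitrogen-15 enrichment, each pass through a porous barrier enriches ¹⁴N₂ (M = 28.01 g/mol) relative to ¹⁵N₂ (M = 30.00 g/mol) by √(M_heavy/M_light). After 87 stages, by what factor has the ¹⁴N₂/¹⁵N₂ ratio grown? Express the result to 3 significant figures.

Each stage multiplies the ratio by α = √(30.00/28.01), so after 87 stages the overall factor is α^87 = (30.00/28.01)^(87/2).
= 1.07105^(87/2) = 19.8.

19.8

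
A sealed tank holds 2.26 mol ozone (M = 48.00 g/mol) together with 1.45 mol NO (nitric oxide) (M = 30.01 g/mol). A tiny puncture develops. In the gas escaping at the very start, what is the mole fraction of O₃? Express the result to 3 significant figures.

Effusion rate of each component ∝ n_i/√M_i (partial pressure × 1/√M).
x_O₃(eff) = (n_O₃/√M_O₃) / (n_O₃/√M_O₃ + n_NO/√M_NO)
= (2.26/√48.00) / (2.26/√48.00 + 1.45/√30.01) = 0.3262/(0.3262 + 0.2647) = 0.552.

0.552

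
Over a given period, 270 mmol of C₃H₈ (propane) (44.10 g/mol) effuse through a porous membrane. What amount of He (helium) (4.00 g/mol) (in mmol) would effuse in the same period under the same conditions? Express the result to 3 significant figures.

From Graham's law, rate_He/rate_C₃H₈ = √(M_C₃H₈/M_He) = √(44.10/4.00) = √11.03 = 3.320.
So the amount for He is 270 × 3.320 = 897 mmol.

897 mmol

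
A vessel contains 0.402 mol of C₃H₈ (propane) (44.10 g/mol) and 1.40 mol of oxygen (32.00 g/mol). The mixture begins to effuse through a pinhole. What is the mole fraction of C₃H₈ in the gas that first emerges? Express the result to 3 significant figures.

0.197

Each component's effusion rate ∝ (its partial pressure)·(1/√M) ∝ n_i/√M_i.
Mole fraction of C₃H₈ in the effusate = (n_C₃H₈/√M_C₃H₈) / (n_C₃H₈/√M_C₃H₈ + n_O₂/√M_O₂)
= (0.402/√44.10) / (0.402/√44.10 + 1.40/√32.00) = 0.06054/(0.06054 + 0.2475) = 0.197.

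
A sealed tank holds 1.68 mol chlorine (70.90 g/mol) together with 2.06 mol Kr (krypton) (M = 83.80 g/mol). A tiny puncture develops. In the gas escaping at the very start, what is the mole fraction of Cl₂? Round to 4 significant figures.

Effusion rate of each component ∝ n_i/√M_i (partial pressure × 1/√M).
So x_Cl₂ in the escaping gas = (n_Cl₂/√M_Cl₂) / Σ(n_i/√M_i)
= (1.68/√70.90) / (1.68/√70.90 + 2.06/√83.80) = 0.1995/(0.1995 + 0.2250) = 0.4700.

0.4700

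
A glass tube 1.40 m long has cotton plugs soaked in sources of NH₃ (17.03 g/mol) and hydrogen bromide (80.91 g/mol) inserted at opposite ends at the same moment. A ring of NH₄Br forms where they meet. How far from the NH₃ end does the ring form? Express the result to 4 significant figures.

Distances travelled in equal time are proportional to diffusion rates, so d_NH₃/d_HBr = √(M_HBr/M_NH₃) = √(80.91/17.03) = 2.180.
With d_NH₃ + d_HBr = 1.40 m, d_HBr = 1.40/(1 + 2.180) = 0.4403 m.
d_NH₃ = 1.40 − 0.4403 = 0.9597 m.

0.9597 m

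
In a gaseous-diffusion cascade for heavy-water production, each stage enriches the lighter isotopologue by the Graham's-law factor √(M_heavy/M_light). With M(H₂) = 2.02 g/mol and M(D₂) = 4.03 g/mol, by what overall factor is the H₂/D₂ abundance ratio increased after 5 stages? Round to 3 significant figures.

5.62

Overall factor = α^5 with α = √(4.03/2.02), i.e. (4.03/2.02)^(5/2).
= 1.99505^(5/2) = 5.62.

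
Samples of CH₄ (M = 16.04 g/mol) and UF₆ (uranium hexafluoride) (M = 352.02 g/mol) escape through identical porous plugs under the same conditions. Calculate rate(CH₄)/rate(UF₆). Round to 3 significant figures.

Graham's law gives rate_CH₄/rate_UF₆ = √(M_UF₆/M_CH₄) = √(352.02/16.04) = √21.95 = 4.68.

4.68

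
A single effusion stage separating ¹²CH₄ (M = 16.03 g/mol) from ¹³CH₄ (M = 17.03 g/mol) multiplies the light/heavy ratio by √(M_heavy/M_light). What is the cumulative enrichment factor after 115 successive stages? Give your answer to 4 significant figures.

Each stage multiplies the ratio by α = √(17.03/16.03), so after 115 stages the overall factor is α^115 = (17.03/16.03)^(115/2).
= 1.06238^(115/2) = 32.45.

32.45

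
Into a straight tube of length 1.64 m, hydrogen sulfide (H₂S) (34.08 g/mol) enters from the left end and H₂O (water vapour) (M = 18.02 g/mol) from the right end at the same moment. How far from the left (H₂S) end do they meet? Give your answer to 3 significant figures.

Graham's law gives d_H₂S/d_H₂O = rate_H₂S/rate_H₂O = √(M_H₂O/M_H₂S) = √(18.02/34.08) = 0.7272.
With d_H₂S + d_H₂O = 1.64 m, d_H₂O = 1.64/(1 + 0.7272) = 0.9495 m.
d_H₂S = 1.64 − 0.9495 = 0.690 m.

0.690 m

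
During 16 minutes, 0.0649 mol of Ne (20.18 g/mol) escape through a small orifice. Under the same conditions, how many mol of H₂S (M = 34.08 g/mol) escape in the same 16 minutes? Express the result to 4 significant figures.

0.04994 mol

Using Graham's law: rate_H₂S/rate_Ne = √(M_Ne/M_H₂S) = √(20.18/34.08) = √0.5921 = 0.7695.
So the amount for H₂S is 0.0649 × 0.7695 = 0.04994 mol.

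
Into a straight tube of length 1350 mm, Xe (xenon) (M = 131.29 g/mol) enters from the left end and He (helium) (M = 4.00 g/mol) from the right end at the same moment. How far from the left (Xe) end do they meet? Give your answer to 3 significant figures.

Distances travelled in equal time are proportional to diffusion rates, so d_Xe/d_He = √(M_He/M_Xe) = √(4.00/131.29) = 0.1745.
With d_Xe + d_He = 1350 mm, d_He = 1350/(1 + 0.1745) = 1149 mm.
d_Xe = 1350 − 1149 = 201 mm.

201 mm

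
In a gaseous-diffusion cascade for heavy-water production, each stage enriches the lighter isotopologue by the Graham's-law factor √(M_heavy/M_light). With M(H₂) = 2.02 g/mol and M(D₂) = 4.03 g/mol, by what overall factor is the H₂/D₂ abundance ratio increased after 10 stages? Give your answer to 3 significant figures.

31.6

After 10 stages the ratio has grown by (√(4.03/2.02))^10 = (4.03/2.02)^(10/2).
= 1.99505^5 = 31.6.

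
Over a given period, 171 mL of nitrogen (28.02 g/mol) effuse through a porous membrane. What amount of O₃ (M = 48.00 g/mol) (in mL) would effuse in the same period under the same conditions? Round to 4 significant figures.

130.7 mL

Graham's law gives rate_O₃/rate_N₂ = √(M_N₂/M_O₃) = √(28.02/48.00) = √0.5837 = 0.7640.
So the volume for O₃ is 171 × 0.7640 = 130.7 mL.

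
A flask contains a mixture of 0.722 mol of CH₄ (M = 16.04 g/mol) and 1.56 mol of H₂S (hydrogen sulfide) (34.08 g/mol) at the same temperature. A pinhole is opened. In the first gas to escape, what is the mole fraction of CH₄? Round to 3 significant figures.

0.403

Rate_i ∝ x_i/√M_i (Graham's law weighted by mole fraction), so the effusate composition follows n_i/√M_i.
Mole fraction of CH₄ in the effusate = (n_CH₄/√M_CH₄) / (n_CH₄/√M_CH₄ + n_H₂S/√M_H₂S)
= (0.722/√16.04) / (0.722/√16.04 + 1.56/√34.08) = 0.1803/(0.1803 + 0.2672) = 0.403.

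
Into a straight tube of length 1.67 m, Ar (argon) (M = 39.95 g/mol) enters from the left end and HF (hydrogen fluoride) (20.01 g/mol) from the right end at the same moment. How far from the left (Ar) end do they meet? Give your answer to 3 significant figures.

0.692 m

In equal time, each gas travels a distance ∝ its rate ∝ 1/√M, so d_Ar/d_HF = √(M_HF/M_Ar) = √(20.01/39.95) = 0.7077.
With d_Ar + d_HF = 1.67 m, d_HF = 1.67/(1 + 0.7077) = 0.9779 m.
d_Ar = 1.67 − 0.9779 = 0.692 m.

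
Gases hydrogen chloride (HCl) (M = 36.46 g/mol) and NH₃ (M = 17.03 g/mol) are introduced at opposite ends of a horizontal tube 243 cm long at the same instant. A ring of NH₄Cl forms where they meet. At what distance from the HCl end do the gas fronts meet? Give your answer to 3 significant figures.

In equal time, each gas travels a distance ∝ its rate ∝ 1/√M, so d_HCl/d_NH₃ = √(M_NH₃/M_HCl) = √(17.03/36.46) = 0.6834.
With d_HCl + d_NH₃ = 243 cm, d_NH₃ = 243/(1 + 0.6834) = 144.3 cm.
d_HCl = 243 − 144.3 = 98.7 cm.

98.7 cm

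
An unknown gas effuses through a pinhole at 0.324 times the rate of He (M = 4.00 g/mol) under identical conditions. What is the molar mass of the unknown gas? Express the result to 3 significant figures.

38.1 g/mol

By Graham's law, rate_X/rate_He = √(M_He/M_X).
0.324 = √(4.00/M_X)
M_X = 4.00 / 0.324² = 4.00 / 0.1050 = 38.1 g/mol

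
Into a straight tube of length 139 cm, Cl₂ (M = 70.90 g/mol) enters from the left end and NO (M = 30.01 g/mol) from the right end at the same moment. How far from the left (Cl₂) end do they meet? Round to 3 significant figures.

54.8 cm

Graham's law gives d_Cl₂/d_NO = rate_Cl₂/rate_NO = √(M_NO/M_Cl₂) = √(30.01/70.90) = 0.6506.
With d_Cl₂ + d_NO = 139 cm, d_NO = 139/(1 + 0.6506) = 84.21 cm.
d_Cl₂ = 139 − 84.21 = 54.8 cm.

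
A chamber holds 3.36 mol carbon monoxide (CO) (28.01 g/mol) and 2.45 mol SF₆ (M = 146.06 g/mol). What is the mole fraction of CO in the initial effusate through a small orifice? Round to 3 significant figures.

The effusion rate of species i is ∝ p_i/√M_i ∝ n_i/√M_i.
x_CO(eff) = (n_CO/√M_CO) / (n_CO/√M_CO + n_SF₆/√M_SF₆)
= (3.36/√28.01) / (3.36/√28.01 + 2.45/√146.06) = 0.6349/(0.6349 + 0.2027) = 0.758.

0.758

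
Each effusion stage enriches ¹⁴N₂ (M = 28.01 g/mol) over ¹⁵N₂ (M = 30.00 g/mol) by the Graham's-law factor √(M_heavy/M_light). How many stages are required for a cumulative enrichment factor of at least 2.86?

With α = √(30.00/28.01) per stage, ln α = ½ ln(1.07105) = 0.03432.
Need α^N ≥ 2.86 ⇒ N ≥ ln(2.86) / ln α = 1.051 / 0.03432 = 30.62.
Minimum whole number of stages: N = 31.

31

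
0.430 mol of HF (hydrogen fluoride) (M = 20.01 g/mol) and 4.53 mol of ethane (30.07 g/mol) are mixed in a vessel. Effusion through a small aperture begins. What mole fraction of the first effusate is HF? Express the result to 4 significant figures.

0.1042

Each component's effusion rate ∝ (its partial pressure)·(1/√M) ∝ n_i/√M_i.
Mole fraction of HF in the effusate = (n_HF/√M_HF) / (n_HF/√M_HF + n_C₂H₆/√M_C₂H₆)
= (0.430/√20.01) / (0.430/√20.01 + 4.53/√30.07) = 0.09613/(0.09613 + 0.8261) = 0.1042.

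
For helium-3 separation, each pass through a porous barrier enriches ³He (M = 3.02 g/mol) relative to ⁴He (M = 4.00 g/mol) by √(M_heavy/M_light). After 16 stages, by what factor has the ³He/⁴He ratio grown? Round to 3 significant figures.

The single-stage factor is √(M_heavy/M_light), so 16 stages give [√(4.00/3.02)]^16 = (4.00/3.02)^(16/2).
= 1.32450^8 = 9.47.

9.47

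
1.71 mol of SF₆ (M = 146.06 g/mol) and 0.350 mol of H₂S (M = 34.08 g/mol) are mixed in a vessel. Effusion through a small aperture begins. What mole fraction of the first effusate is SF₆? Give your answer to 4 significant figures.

The effusion rate of species i is ∝ p_i/√M_i ∝ n_i/√M_i.
x_SF₆(eff) = (n_SF₆/√M_SF₆) / (n_SF₆/√M_SF₆ + n_H₂S/√M_H₂S)
= (1.71/√146.06) / (1.71/√146.06 + 0.350/√34.08) = 0.1415/(0.1415 + 0.05995) = 0.7024.

0.7024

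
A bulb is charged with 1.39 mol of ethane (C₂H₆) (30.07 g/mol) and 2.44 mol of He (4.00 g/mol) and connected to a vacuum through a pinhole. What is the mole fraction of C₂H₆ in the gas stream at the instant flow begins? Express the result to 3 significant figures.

The effusion rate of species i is ∝ p_i/√M_i ∝ n_i/√M_i.
x_C₂H₆(eff) = (n_C₂H₆/√M_C₂H₆) / (n_C₂H₆/√M_C₂H₆ + n_He/√M_He)
= (1.39/√30.07) / (1.39/√30.07 + 2.44/√4.00) = 0.2535/(0.2535 + 1.220) = 0.172.

0.172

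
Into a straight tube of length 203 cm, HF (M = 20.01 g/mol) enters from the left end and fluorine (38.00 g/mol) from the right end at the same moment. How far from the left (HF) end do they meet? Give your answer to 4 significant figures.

The fronts meet when d_HF + d_F₂ = L with d_HF/d_F₂ = √(M_F₂/M_HF) (Graham's law). Here √(M_F₂/M_HF) = √(38.00/20.01) = 1.378.
With d_HF + d_F₂ = 203 cm, d_F₂ = 203/(1 + 1.378) = 85.36 cm.
d_HF = 203 − 85.36 = 117.6 cm.

117.6 cm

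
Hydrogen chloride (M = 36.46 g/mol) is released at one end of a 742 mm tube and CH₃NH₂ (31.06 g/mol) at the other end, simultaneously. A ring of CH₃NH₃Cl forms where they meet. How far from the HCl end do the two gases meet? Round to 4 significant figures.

356.1 mm

Distances travelled in equal time are proportional to diffusion rates, so d_HCl/d_CH₃NH₂ = √(M_CH₃NH₂/M_HCl) = √(31.06/36.46) = 0.9230.
With d_HCl + d_CH₃NH₂ = 742 mm, d_CH₃NH₂ = 742/(1 + 0.9230) = 385.9 mm.
d_HCl = 742 − 385.9 = 356.1 mm.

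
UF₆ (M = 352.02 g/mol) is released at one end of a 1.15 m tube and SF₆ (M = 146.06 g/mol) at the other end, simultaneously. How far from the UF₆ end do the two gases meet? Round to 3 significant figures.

0.451 m

The fronts meet when d_UF₆ + d_SF₆ = L with d_UF₆/d_SF₆ = √(M_SF₆/M_UF₆) (Graham's law). Here √(M_SF₆/M_UF₆) = √(146.06/352.02) = 0.6441.
With d_UF₆ + d_SF₆ = 1.15 m, d_SF₆ = 1.15/(1 + 0.6441) = 0.6995 m.
d_UF₆ = 1.15 − 0.6995 = 0.451 m.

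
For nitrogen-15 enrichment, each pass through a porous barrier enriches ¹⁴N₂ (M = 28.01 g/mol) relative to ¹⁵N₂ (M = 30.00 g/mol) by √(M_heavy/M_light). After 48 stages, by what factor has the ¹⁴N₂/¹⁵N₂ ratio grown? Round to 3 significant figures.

5.19

The single-stage factor is √(M_heavy/M_light), so 48 stages give [√(30.00/28.01)]^48 = (30.00/28.01)^(48/2).
= 1.07105^24 = 5.19.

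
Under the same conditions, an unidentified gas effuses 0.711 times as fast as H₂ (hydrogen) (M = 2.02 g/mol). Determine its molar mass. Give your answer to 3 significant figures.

4.00 g/mol

Graham's law gives rate_X/rate_H₂ = √(M_H₂/M_X).
0.711 = √(2.02/M_X)
M_X = 2.02 / 0.711² = 2.02 / 0.5055 = 4.00 g/mol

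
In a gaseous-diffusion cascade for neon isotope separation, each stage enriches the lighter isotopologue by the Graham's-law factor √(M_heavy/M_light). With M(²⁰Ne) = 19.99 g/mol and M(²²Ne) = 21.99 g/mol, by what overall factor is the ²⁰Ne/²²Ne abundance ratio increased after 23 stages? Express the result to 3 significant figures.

Overall factor = α^23 with α = √(21.99/19.99), i.e. (21.99/19.99)^(23/2).
= 1.10005^(23/2) = 2.99.

2.99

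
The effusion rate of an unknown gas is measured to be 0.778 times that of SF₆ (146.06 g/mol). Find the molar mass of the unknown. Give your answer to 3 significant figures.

241 g/mol

By Graham's law, rate_X/rate_SF₆ = √(M_SF₆/M_X).
0.778 = √(146.06/M_X)
M_X = 146.06 / 0.778² = 146.06 / 0.6053 = 241 g/mol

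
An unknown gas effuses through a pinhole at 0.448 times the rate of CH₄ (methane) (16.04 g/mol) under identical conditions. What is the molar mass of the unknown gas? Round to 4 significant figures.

Using Graham's law: rate_X/rate_CH₄ = √(M_CH₄/M_X).
0.448 = √(16.04/M_X)
M_X = 16.04 / 0.448² = 16.04 / 0.2007 = 79.92 g/mol

79.92 g/mol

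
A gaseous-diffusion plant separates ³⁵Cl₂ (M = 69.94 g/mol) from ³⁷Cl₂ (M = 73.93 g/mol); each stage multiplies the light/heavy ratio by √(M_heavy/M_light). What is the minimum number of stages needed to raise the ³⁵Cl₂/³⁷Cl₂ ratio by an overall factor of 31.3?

With α = √(73.93/69.94) per stage, ln α = ½ ln(1.05705) = 0.02774.
Need α^N ≥ 31.3 ⇒ N ≥ ln(31.3) / ln α = 3.444 / 0.02774 = 124.14.
Minimum whole number of stages: N = 125.

125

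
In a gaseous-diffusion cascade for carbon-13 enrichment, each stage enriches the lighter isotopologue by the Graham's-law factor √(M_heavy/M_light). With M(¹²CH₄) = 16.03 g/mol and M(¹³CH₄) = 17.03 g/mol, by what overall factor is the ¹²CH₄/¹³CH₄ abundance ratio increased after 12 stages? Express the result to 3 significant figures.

1.44

Each stage multiplies the ratio by α = √(17.03/16.03), so after 12 stages the overall factor is α^12 = (17.03/16.03)^(12/2).
= 1.06238^6 = 1.44.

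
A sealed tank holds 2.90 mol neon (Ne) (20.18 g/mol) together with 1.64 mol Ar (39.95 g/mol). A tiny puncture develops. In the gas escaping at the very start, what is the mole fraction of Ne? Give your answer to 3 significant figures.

0.713

Rate_i ∝ x_i/√M_i (Graham's law weighted by mole fraction), so the effusate composition follows n_i/√M_i.
x_Ne(eff) = (n_Ne/√M_Ne) / (n_Ne/√M_Ne + n_Ar/√M_Ar)
= (2.90/√20.18) / (2.90/√20.18 + 1.64/√39.95) = 0.6456/(0.6456 + 0.2595) = 0.713.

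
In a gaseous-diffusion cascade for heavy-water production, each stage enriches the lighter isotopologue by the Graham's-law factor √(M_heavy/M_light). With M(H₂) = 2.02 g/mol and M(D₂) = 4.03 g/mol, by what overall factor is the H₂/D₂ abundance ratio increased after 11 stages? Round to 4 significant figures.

Each stage multiplies the ratio by α = √(4.03/2.02), so after 11 stages the overall factor is α^11 = (4.03/2.02)^(11/2).
= 1.99505^(11/2) = 44.64.

44.64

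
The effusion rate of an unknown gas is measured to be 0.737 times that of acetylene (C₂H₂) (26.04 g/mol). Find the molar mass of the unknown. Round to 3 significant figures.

Graham's law gives rate_X/rate_C₂H₂ = √(M_C₂H₂/M_X).
0.737 = √(26.04/M_X)
M_X = 26.04 / 0.737² = 26.04 / 0.5432 = 47.9 g/mol

47.9 g/mol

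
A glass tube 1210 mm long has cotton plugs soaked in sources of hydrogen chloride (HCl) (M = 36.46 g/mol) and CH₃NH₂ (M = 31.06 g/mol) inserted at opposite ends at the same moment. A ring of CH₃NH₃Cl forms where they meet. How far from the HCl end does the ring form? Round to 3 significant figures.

In equal time, each gas travels a distance ∝ its rate ∝ 1/√M, so d_HCl/d_CH₃NH₂ = √(M_CH₃NH₂/M_HCl) = √(31.06/36.46) = 0.9230.
With d_HCl + d_CH₃NH₂ = 1210 mm, d_CH₃NH₂ = 1210/(1 + 0.9230) = 629.2 mm.
d_HCl = 1210 − 629.2 = 581 mm.

581 mm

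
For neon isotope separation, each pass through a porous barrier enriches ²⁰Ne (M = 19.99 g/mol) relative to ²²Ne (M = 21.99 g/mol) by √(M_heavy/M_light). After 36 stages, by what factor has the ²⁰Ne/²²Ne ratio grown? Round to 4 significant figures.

Each stage multiplies the ratio by α = √(21.99/19.99), so after 36 stages the overall factor is α^36 = (21.99/19.99)^(36/2).
= 1.10005^18 = 5.564.

5.564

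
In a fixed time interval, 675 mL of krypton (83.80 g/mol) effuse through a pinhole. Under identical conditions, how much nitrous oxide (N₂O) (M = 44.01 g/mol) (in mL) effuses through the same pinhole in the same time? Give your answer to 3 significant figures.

From Graham's law, rate_N₂O/rate_Kr = √(M_Kr/M_N₂O) = √(83.80/44.01) = √1.904 = 1.380.
So the volume for N₂O is 675 × 1.380 = 931 mL.

931 mL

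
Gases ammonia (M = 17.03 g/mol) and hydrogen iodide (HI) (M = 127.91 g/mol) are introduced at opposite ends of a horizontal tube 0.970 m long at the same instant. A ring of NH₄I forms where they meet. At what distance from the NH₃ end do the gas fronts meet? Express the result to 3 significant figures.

In equal time, each gas travels a distance ∝ its rate ∝ 1/√M, so d_NH₃/d_HI = √(M_HI/M_NH₃) = √(127.91/17.03) = 2.741.
With d_NH₃ + d_HI = 0.970 m, d_HI = 0.970/(1 + 2.741) = 0.2593 m.
d_NH₃ = 0.970 − 0.2593 = 0.711 m.

0.711 m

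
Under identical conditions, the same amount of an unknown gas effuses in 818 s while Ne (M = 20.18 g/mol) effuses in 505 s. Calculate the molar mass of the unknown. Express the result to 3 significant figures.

Using Graham's law: t_X/t_Ne = √(M_X/M_Ne).
818/505 = 1.620 = √(M_X/20.18)
M_X = 20.18 × 1.620² = 20.18 × 2.624 = 52.9 g/mol

52.9 g/mol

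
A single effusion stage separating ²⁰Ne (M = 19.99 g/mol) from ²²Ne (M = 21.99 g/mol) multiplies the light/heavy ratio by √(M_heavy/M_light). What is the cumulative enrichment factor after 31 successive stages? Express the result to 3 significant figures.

Overall factor = α^31 with α = √(21.99/19.99), i.e. (21.99/19.99)^(31/2).
= 1.10005^(31/2) = 4.38.

4.38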